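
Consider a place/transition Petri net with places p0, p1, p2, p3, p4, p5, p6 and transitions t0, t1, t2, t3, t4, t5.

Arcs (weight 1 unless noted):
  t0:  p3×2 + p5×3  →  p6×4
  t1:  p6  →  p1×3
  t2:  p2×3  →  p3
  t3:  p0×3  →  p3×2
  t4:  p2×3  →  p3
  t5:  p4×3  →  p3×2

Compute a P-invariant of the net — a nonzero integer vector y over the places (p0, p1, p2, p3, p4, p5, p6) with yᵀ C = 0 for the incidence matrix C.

y = (p0:2, p1:0, p2:1, p3:3, p4:2, p5:-2, p6:0)

Incidence matrix C (rows=places, cols=transitions):
       t0   t1   t2   t3   t4   t5
   p0   0    0    0   -3    0    0
   p1   0    3    0    0    0    0
   p2   0    0   -3    0   -3    0
   p3  -2    0    1    2    1    2
   p4   0    0    0    0    0   -3
   p5  -3    0    0    0    0    0
   p6   4   -1    0    0    0    0

Candidate y = [2, 0, 1, 3, 2, -2, 0]; check y·C column-wise:
  col t0: 2·0 + 1·0 + 3·-2 + 2·0 + -2·-3 + 0·4 = 0
  col t1: 2·0 + 0·3 + 1·0 + 3·0 + 2·0 + -2·0 + 0·-1 = 0
  col t2: 2·0 + 1·-3 + 3·1 + 2·0 + -2·0 = 0
  col t3: 2·-3 + 1·0 + 3·2 + 2·0 + -2·0 = 0
  col t4: 2·0 + 1·-3 + 3·1 + 2·0 + -2·0 = 0
  col t5: 2·0 + 1·0 + 3·2 + 2·-3 + -2·0 = 0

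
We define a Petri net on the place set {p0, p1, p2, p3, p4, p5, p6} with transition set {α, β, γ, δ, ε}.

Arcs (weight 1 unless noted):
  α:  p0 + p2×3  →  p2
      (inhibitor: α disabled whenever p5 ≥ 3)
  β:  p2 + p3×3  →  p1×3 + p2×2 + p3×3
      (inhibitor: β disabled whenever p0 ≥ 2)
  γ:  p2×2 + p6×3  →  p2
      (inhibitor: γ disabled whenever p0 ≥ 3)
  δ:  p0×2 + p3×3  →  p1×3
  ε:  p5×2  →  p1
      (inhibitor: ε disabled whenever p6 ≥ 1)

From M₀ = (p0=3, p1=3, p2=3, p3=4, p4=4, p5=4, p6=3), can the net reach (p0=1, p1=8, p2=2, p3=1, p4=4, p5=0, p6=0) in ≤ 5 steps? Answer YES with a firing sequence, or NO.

YES — reachable via ⟨δ, γ, ε, ε⟩ (4 firings)

step 1: fire δ:  (p0=3, p1=3, p2=3, p3=4, p4=4, p5=4, p6=3) → (p0=1, p1=6, p2=3, p3=1, p4=4, p5=4, p6=3)
step 2: fire γ:  (p0=1, p1=6, p2=3, p3=1, p4=4, p5=4, p6=3) → (p0=1, p1=6, p2=2, p3=1, p4=4, p5=4, p6=0)
step 3: fire ε:  (p0=1, p1=6, p2=2, p3=1, p4=4, p5=4, p6=0) → (p0=1, p1=7, p2=2, p3=1, p4=4, p5=2, p6=0)
step 4: fire ε:  (p0=1, p1=7, p2=2, p3=1, p4=4, p5=2, p6=0) → (p0=1, p1=8, p2=2, p3=1, p4=4, p5=0, p6=0)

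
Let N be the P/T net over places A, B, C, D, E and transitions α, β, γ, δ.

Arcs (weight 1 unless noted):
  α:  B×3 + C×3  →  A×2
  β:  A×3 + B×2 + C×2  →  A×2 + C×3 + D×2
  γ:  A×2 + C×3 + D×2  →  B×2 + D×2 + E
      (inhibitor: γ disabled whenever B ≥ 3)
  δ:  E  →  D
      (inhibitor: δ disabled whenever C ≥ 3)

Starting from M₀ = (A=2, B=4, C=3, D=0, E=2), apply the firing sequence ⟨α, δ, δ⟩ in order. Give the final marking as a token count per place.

(A=4, B=1, C=0, D=2, E=0)

step 1: fire α:  (A=2, B=4, C=3, D=0, E=2) → (A=4, B=1, C=0, D=0, E=2)
step 2: fire δ:  (A=4, B=1, C=0, D=0, E=2) → (A=4, B=1, C=0, D=1, E=1)
step 3: fire δ:  (A=4, B=1, C=0, D=1, E=1) → (A=4, B=1, C=0, D=2, E=0)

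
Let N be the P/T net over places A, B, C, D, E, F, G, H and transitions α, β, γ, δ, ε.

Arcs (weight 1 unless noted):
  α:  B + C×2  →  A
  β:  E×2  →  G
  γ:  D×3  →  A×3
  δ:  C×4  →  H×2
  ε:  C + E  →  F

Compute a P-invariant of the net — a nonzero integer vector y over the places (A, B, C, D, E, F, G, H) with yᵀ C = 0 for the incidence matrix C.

y = (A:1, B:1, C:0, D:1, E:0, F:0, G:0, H:0)

Incidence matrix C (rows=places, cols=transitions):
        α    β    γ    δ    ε
    A   1    0    3    0    0
    B  -1    0    0    0    0
    C  -2    0    0   -4   -1
    D   0    0   -3    0    0
    E   0   -2    0    0   -1
    F   0    0    0    0    1
    G   0    1    0    0    0
    H   0    0    0    2    0

Candidate y = [1, 1, 0, 1, 0, 0, 0, 0]; check y·C column-wise:
  col α: 1·1 + 1·-1 + 0·-2 + 1·0 = 0
  col β: 1·0 + 1·0 + 1·0 + 0·-2 + 0·1 = 0
  col γ: 1·3 + 1·0 + 1·-3 = 0
  col δ: 1·0 + 1·0 + 0·-4 + 1·0 + 0·2 = 0
  col ε: 1·0 + 1·0 + 0·-1 + 1·0 + 0·-1 + 0·1 = 0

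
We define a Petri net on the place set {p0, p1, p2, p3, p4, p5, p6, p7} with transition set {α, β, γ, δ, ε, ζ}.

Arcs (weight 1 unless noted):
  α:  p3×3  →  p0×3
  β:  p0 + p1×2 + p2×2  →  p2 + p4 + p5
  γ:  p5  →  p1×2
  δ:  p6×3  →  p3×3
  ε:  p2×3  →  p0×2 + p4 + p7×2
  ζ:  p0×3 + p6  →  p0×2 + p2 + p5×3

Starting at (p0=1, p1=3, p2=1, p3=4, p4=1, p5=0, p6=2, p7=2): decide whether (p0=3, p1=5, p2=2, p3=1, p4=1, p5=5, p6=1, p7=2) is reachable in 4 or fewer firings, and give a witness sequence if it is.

depth 0: 1 marking
depth 1: 2 markings reached so far
depth 2: 3 markings reached so far
depth 3: 6 markings reached so far
depth 4: 11 markings reached so far
target is not among the 11 markings reachable within 4 steps

NO — not reachable within 4 firings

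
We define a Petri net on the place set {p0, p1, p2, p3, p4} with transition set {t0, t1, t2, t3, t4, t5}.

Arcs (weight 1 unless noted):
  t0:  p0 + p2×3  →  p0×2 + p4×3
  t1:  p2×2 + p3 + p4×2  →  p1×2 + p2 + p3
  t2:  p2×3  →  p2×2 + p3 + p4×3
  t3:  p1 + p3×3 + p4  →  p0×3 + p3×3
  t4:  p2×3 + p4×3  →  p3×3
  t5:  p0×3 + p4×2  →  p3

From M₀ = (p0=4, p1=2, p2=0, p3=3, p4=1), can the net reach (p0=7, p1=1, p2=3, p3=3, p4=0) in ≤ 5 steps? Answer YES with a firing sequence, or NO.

NO — not reachable within 5 firings

depth 0: 1 marking
depth 1: 2 markings reached so far
depth 2: 2 markings reached so far
(frontier empty at depth 2; search complete)
target is not among the 2 markings reachable within 5 steps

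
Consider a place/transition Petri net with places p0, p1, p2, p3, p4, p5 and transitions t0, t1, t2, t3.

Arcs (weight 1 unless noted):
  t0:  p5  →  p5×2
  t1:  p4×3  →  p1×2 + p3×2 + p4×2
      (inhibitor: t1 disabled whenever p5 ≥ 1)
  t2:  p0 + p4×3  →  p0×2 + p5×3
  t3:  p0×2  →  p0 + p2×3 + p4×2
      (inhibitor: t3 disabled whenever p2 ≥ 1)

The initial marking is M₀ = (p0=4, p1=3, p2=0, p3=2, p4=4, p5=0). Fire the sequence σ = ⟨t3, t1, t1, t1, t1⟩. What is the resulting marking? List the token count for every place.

(p0=3, p1=11, p2=3, p3=10, p4=2, p5=0)

step 1: fire t3:  (p0=4, p1=3, p2=0, p3=2, p4=4, p5=0) → (p0=3, p1=3, p2=3, p3=2, p4=6, p5=0)
step 2: fire t1:  (p0=3, p1=3, p2=3, p3=2, p4=6, p5=0) → (p0=3, p1=5, p2=3, p3=4, p4=5, p5=0)
step 3: fire t1:  (p0=3, p1=5, p2=3, p3=4, p4=5, p5=0) → (p0=3, p1=7, p2=3, p3=6, p4=4, p5=0)
step 4: fire t1:  (p0=3, p1=7, p2=3, p3=6, p4=4, p5=0) → (p0=3, p1=9, p2=3, p3=8, p4=3, p5=0)
step 5: fire t1:  (p0=3, p1=9, p2=3, p3=8, p4=3, p5=0) → (p0=3, p1=11, p2=3, p3=10, p4=2, p5=0)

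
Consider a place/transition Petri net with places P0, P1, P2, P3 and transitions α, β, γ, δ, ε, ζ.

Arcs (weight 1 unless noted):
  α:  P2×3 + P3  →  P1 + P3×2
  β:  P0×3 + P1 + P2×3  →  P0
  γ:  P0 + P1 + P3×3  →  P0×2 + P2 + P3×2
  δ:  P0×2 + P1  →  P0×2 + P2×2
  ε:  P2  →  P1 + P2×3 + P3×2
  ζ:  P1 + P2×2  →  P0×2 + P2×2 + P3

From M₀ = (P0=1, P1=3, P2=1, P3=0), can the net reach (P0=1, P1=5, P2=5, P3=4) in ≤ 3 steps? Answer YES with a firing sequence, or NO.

YES — reachable via ⟨ε, ε⟩ (2 firings)

step 1: fire ε:  (P0=1, P1=3, P2=1, P3=0) → (P0=1, P1=4, P2=3, P3=2)
step 2: fire ε:  (P0=1, P1=4, P2=3, P3=2) → (P0=1, P1=5, P2=5, P3=4)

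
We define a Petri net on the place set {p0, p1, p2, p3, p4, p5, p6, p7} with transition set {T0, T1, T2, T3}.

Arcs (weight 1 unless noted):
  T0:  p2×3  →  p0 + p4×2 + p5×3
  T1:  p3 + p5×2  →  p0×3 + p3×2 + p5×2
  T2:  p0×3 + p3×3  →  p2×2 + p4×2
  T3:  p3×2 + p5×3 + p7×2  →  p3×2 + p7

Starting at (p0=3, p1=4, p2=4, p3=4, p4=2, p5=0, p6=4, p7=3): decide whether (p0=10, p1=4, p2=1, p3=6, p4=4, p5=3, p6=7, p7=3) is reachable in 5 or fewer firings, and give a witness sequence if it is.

depth 0: 1 marking
depth 1: 3 markings reached so far
depth 2: 6 markings reached so far
depth 3: 11 markings reached so far
depth 4: 17 markings reached so far
depth 5: 24 markings reached so far
target is not among the 24 markings reachable within 5 steps

NO — not reachable within 5 firings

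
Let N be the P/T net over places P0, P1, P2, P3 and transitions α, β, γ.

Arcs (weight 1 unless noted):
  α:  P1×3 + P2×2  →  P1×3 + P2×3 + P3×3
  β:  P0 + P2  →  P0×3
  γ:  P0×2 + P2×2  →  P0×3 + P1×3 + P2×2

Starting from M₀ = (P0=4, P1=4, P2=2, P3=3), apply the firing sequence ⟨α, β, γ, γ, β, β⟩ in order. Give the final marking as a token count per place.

step 1: fire α:  (P0=4, P1=4, P2=2, P3=3) → (P0=4, P1=4, P2=3, P3=6)
step 2: fire β:  (P0=4, P1=4, P2=3, P3=6) → (P0=6, P1=4, P2=2, P3=6)
step 3: fire γ:  (P0=6, P1=4, P2=2, P3=6) → (P0=7, P1=7, P2=2, P3=6)
step 4: fire γ:  (P0=7, P1=7, P2=2, P3=6) → (P0=8, P1=10, P2=2, P3=6)
step 5: fire β:  (P0=8, P1=10, P2=2, P3=6) → (P0=10, P1=10, P2=1, P3=6)
step 6: fire β:  (P0=10, P1=10, P2=1, P3=6) → (P0=12, P1=10, P2=0, P3=6)

(P0=12, P1=10, P2=0, P3=6)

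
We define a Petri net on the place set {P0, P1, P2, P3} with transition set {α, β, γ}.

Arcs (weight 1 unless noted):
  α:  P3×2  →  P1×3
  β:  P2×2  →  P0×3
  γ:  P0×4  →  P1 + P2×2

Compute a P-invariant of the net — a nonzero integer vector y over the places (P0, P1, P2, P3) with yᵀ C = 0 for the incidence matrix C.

y = (P0:2, P1:2, P2:3, P3:3)

Incidence matrix C (rows=places, cols=transitions):
        α    β    γ
   P0   0    3   -4
   P1   3    0    1
   P2   0   -2    2
   P3  -2    0    0

Candidate y = [2, 2, 3, 3]; check y·C column-wise:
  col α: 2·0 + 2·3 + 3·0 + 3·-2 = 0
  col β: 2·3 + 2·0 + 3·-2 + 3·0 = 0
  col γ: 2·-4 + 2·1 + 3·2 + 3·0 = 0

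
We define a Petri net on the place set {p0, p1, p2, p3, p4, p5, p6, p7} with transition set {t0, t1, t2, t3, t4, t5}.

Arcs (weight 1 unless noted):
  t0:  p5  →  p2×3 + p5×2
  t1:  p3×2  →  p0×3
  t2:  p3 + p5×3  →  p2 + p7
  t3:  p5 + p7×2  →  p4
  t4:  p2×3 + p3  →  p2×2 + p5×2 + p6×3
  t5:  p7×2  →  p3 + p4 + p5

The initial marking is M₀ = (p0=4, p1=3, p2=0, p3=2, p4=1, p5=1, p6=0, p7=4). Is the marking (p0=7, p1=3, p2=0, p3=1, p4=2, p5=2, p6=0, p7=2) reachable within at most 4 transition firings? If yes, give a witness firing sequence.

YES — reachable via ⟨t1, t5⟩ (2 firings)

step 1: fire t1:  (p0=4, p1=3, p2=0, p3=2, p4=1, p5=1, p6=0, p7=4) → (p0=7, p1=3, p2=0, p3=0, p4=1, p5=1, p6=0, p7=4)
step 2: fire t5:  (p0=7, p1=3, p2=0, p3=0, p4=1, p5=1, p6=0, p7=4) → (p0=7, p1=3, p2=0, p3=1, p4=2, p5=2, p6=0, p7=2)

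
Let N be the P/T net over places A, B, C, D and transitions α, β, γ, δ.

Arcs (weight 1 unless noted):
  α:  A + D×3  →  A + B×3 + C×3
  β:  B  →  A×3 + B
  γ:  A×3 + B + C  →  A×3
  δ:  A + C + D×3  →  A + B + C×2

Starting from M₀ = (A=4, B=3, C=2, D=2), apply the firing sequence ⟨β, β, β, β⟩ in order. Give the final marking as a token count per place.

(A=16, B=3, C=2, D=2)

step 1: fire β:  (A=4, B=3, C=2, D=2) → (A=7, B=3, C=2, D=2)
step 2: fire β:  (A=7, B=3, C=2, D=2) → (A=10, B=3, C=2, D=2)
step 3: fire β:  (A=10, B=3, C=2, D=2) → (A=13, B=3, C=2, D=2)
step 4: fire β:  (A=13, B=3, C=2, D=2) → (A=16, B=3, C=2, D=2)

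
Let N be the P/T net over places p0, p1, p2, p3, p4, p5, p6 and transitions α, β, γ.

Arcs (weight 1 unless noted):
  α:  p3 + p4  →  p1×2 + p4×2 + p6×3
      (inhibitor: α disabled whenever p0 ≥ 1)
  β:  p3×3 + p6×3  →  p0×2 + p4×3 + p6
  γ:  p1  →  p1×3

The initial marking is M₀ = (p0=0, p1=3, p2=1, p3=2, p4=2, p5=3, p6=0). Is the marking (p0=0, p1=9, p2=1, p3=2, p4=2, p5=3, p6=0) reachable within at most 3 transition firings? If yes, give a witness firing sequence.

YES — reachable via ⟨γ, γ, γ⟩ (3 firings)

step 1: fire γ:  (p0=0, p1=3, p2=1, p3=2, p4=2, p5=3, p6=0) → (p0=0, p1=5, p2=1, p3=2, p4=2, p5=3, p6=0)
step 2: fire γ:  (p0=0, p1=5, p2=1, p3=2, p4=2, p5=3, p6=0) → (p0=0, p1=7, p2=1, p3=2, p4=2, p5=3, p6=0)
step 3: fire γ:  (p0=0, p1=7, p2=1, p3=2, p4=2, p5=3, p6=0) → (p0=0, p1=9, p2=1, p3=2, p4=2, p5=3, p6=0)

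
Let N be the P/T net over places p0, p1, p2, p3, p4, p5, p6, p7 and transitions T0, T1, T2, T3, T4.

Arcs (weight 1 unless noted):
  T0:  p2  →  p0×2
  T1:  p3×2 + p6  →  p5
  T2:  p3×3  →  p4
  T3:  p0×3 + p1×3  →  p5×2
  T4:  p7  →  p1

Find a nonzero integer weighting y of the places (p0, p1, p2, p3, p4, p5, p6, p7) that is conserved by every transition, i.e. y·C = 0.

Incidence matrix C (rows=places, cols=transitions):
       T0   T1   T2   T3   T4
   p0   2    0    0   -3    0
   p1   0    0    0   -3    1
   p2  -1    0    0    0    0
   p3   0   -2   -3    0    0
   p4   0    0    1    0    0
   p5   0    1    0    2    0
   p6   0   -1    0    0    0
   p7   0    0    0    0   -1

Candidate y = [4, 0, 8, 3, 9, 6, 0, 0]; check y·C column-wise:
  col T0: 4·2 + 8·-1 + 3·0 + 9·0 + 6·0 = 0
  col T1: 4·0 + 8·0 + 3·-2 + 9·0 + 6·1 + 0·-1 = 0
  col T2: 4·0 + 8·0 + 3·-3 + 9·1 + 6·0 = 0
  col T3: 4·-3 + 0·-3 + 8·0 + 3·0 + 9·0 + 6·2 = 0
  col T4: 4·0 + 0·1 + 8·0 + 3·0 + 9·0 + 6·0 + 0·-1 = 0

y = (p0:4, p1:0, p2:8, p3:3, p4:9, p5:6, p6:0, p7:0)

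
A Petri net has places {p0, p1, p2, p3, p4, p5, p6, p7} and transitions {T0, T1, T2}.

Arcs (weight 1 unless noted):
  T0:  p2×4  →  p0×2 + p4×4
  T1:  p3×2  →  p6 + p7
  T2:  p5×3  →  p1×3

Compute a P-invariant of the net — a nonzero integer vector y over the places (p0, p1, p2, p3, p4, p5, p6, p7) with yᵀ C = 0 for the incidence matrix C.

y = (p0:2, p1:0, p2:1, p3:0, p4:0, p5:0, p6:0, p7:0)

Incidence matrix C (rows=places, cols=transitions):
       T0   T1   T2
   p0   2    0    0
   p1   0    0    3
   p2  -4    0    0
   p3   0   -2    0
   p4   4    0    0
   p5   0    0   -3
   p6   0    1    0
   p7   0    1    0

Candidate y = [2, 0, 1, 0, 0, 0, 0, 0]; check y·C column-wise:
  col T0: 2·2 + 1·-4 + 0·4 = 0
  col T1: 2·0 + 1·0 + 0·-2 + 0·1 + 0·1 = 0
  col T2: 2·0 + 0·3 + 1·0 + 0·-3 = 0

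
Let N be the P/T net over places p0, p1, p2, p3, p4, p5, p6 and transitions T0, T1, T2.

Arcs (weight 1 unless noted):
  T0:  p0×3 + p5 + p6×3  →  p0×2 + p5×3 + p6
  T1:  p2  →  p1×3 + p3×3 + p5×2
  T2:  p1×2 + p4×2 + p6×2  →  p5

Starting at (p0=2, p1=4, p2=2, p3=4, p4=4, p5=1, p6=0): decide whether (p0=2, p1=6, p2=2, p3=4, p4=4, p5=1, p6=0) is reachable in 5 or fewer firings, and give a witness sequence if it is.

NO — not reachable within 5 firings

depth 0: 1 marking
depth 1: 2 markings reached so far
depth 2: 3 markings reached so far
depth 3: 3 markings reached so far
(frontier empty at depth 3; search complete)
target is not among the 3 markings reachable within 5 steps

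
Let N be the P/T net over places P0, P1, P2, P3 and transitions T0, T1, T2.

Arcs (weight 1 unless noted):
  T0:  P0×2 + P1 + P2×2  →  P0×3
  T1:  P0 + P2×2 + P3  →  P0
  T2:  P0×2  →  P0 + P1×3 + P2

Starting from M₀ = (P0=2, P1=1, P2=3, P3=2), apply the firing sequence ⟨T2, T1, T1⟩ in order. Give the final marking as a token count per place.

(P0=1, P1=4, P2=0, P3=0)

step 1: fire T2:  (P0=2, P1=1, P2=3, P3=2) → (P0=1, P1=4, P2=4, P3=2)
step 2: fire T1:  (P0=1, P1=4, P2=4, P3=2) → (P0=1, P1=4, P2=2, P3=1)
step 3: fire T1:  (P0=1, P1=4, P2=2, P3=1) → (P0=1, P1=4, P2=0, P3=0)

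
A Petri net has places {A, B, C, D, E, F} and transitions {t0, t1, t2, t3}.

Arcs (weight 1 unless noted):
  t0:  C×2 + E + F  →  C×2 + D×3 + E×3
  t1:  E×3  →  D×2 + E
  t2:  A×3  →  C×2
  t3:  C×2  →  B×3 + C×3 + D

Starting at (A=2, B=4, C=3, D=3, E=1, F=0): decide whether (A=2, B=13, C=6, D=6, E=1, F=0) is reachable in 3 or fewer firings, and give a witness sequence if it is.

YES — reachable via ⟨t3, t3, t3⟩ (3 firings)

step 1: fire t3:  (A=2, B=4, C=3, D=3, E=1, F=0) → (A=2, B=7, C=4, D=4, E=1, F=0)
step 2: fire t3:  (A=2, B=7, C=4, D=4, E=1, F=0) → (A=2, B=10, C=5, D=5, E=1, F=0)
step 3: fire t3:  (A=2, B=10, C=5, D=5, E=1, F=0) → (A=2, B=13, C=6, D=6, E=1, F=0)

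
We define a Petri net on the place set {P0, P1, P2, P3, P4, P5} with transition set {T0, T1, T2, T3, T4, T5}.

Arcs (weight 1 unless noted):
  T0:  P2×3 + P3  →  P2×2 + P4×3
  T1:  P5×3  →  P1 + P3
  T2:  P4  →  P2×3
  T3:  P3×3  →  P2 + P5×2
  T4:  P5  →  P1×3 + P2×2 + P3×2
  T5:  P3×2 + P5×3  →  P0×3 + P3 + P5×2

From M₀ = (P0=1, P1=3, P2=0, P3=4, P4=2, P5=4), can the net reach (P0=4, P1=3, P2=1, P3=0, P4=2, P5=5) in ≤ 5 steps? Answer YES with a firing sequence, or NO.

step 1: fire T5:  (P0=1, P1=3, P2=0, P3=4, P4=2, P5=4) → (P0=4, P1=3, P2=0, P3=3, P4=2, P5=3)
step 2: fire T3:  (P0=4, P1=3, P2=0, P3=3, P4=2, P5=3) → (P0=4, P1=3, P2=1, P3=0, P4=2, P5=5)

YES — reachable via ⟨T5, T3⟩ (2 firings)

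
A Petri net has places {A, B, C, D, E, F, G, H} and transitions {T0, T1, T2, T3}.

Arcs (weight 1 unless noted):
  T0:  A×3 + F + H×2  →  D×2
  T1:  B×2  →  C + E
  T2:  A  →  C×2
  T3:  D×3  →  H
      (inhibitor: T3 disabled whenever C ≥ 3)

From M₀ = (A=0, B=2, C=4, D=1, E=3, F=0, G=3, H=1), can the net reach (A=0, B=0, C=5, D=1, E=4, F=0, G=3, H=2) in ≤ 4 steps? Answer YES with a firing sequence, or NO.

NO — not reachable within 4 firings

depth 0: 1 marking
depth 1: 2 markings reached so far
depth 2: 2 markings reached so far
(frontier empty at depth 2; search complete)
target is not among the 2 markings reachable within 4 steps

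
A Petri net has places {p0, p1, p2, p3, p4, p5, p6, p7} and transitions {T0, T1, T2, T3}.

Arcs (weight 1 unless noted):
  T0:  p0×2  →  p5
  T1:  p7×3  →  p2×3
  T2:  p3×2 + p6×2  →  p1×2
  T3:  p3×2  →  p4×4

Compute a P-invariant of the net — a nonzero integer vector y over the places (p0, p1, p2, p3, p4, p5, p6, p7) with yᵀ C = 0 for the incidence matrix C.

y = (p0:0, p1:2, p2:0, p3:2, p4:1, p5:0, p6:0, p7:0)

Incidence matrix C (rows=places, cols=transitions):
       T0   T1   T2   T3
   p0  -2    0    0    0
   p1   0    0    2    0
   p2   0    3    0    0
   p3   0    0   -2   -2
   p4   0    0    0    4
   p5   1    0    0    0
   p6   0    0   -2    0
   p7   0   -3    0    0

Candidate y = [0, 2, 0, 2, 1, 0, 0, 0]; check y·C column-wise:
  col T0: 0·-2 + 2·0 + 2·0 + 1·0 + 0·1 = 0
  col T1: 2·0 + 0·3 + 2·0 + 1·0 + 0·-3 = 0
  col T2: 2·2 + 2·-2 + 1·0 + 0·-2 = 0
  col T3: 2·0 + 2·-2 + 1·4 = 0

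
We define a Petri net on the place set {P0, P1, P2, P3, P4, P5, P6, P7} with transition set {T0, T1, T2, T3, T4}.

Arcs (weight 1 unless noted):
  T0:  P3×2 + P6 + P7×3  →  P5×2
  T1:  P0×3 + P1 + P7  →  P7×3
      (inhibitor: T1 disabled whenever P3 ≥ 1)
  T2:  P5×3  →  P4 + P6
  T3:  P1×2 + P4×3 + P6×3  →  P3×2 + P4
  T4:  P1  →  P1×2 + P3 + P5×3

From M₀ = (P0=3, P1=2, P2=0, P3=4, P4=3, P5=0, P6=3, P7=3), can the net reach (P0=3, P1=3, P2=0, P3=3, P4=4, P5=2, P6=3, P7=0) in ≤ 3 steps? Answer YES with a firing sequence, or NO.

YES — reachable via ⟨T0, T4, T2⟩ (3 firings)

step 1: fire T0:  (P0=3, P1=2, P2=0, P3=4, P4=3, P5=0, P6=3, P7=3) → (P0=3, P1=2, P2=0, P3=2, P4=3, P5=2, P6=2, P7=0)
step 2: fire T4:  (P0=3, P1=2, P2=0, P3=2, P4=3, P5=2, P6=2, P7=0) → (P0=3, P1=3, P2=0, P3=3, P4=3, P5=5, P6=2, P7=0)
step 3: fire T2:  (P0=3, P1=3, P2=0, P3=3, P4=3, P5=5, P6=2, P7=0) → (P0=3, P1=3, P2=0, P3=3, P4=4, P5=2, P6=3, P7=0)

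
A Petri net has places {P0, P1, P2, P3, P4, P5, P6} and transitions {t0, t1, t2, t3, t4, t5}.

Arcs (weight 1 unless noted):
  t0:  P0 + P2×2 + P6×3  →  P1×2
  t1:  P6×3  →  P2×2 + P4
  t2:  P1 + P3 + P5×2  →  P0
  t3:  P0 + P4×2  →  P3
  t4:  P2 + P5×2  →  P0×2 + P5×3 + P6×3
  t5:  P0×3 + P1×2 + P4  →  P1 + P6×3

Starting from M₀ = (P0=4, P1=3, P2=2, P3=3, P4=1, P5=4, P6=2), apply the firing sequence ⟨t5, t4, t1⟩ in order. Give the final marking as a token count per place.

step 1: fire t5:  (P0=4, P1=3, P2=2, P3=3, P4=1, P5=4, P6=2) → (P0=1, P1=2, P2=2, P3=3, P4=0, P5=4, P6=5)
step 2: fire t4:  (P0=1, P1=2, P2=2, P3=3, P4=0, P5=4, P6=5) → (P0=3, P1=2, P2=1, P3=3, P4=0, P5=5, P6=8)
step 3: fire t1:  (P0=3, P1=2, P2=1, P3=3, P4=0, P5=5, P6=8) → (P0=3, P1=2, P2=3, P3=3, P4=1, P5=5, P6=5)

(P0=3, P1=2, P2=3, P3=3, P4=1, P5=5, P6=5)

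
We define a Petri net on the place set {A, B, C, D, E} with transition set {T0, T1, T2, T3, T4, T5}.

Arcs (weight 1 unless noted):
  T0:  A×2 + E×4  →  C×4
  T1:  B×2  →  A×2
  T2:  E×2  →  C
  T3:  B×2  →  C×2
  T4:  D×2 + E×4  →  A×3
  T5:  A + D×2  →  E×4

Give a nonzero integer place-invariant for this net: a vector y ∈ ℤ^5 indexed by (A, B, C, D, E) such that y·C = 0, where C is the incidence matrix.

y = (A:2, B:2, C:2, D:1, E:1)

Incidence matrix C (rows=places, cols=transitions):
       T0   T1   T2   T3   T4   T5
    A  -2    2    0    0    3   -1
    B   0   -2    0   -2    0    0
    C   4    0    1    2    0    0
    D   0    0    0    0   -2   -2
    E  -4    0   -2    0   -4    4

Candidate y = [2, 2, 2, 1, 1]; check y·C column-wise:
  col T0: 2·-2 + 2·0 + 2·4 + 1·0 + 1·-4 = 0
  col T1: 2·2 + 2·-2 + 2·0 + 1·0 + 1·0 = 0
  col T2: 2·0 + 2·0 + 2·1 + 1·0 + 1·-2 = 0
  col T3: 2·0 + 2·-2 + 2·2 + 1·0 + 1·0 = 0
  col T4: 2·3 + 2·0 + 2·0 + 1·-2 + 1·-4 = 0
  col T5: 2·-1 + 2·0 + 2·0 + 1·-2 + 1·4 = 0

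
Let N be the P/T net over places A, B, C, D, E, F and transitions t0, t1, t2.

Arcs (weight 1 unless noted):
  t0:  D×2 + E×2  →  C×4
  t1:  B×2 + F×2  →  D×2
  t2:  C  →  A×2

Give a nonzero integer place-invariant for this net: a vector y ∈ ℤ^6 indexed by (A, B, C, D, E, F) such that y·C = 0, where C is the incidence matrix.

Incidence matrix C (rows=places, cols=transitions):
       t0   t1   t2
    A   0    0    2
    B   0   -2    0
    C   4    0   -1
    D  -2    2    0
    E  -2    0    0
    F   0   -2    0

Candidate y = [1, 4, 2, 4, 0, 0]; check y·C column-wise:
  col t0: 1·0 + 4·0 + 2·4 + 4·-2 + 0·-2 = 0
  col t1: 1·0 + 4·-2 + 2·0 + 4·2 + 0·-2 = 0
  col t2: 1·2 + 4·0 + 2·-1 + 4·0 = 0

y = (A:1, B:4, C:2, D:4, E:0, F:0)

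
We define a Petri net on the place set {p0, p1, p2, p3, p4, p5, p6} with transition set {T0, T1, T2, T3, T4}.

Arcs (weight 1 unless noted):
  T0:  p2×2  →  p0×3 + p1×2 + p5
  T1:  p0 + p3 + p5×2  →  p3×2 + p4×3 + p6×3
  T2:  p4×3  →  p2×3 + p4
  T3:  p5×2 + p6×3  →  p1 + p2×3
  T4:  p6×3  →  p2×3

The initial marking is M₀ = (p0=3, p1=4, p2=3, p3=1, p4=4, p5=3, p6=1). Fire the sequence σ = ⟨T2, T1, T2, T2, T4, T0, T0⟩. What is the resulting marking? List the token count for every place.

(p0=8, p1=8, p2=11, p3=2, p4=1, p5=3, p6=1)

step 1: fire T2:  (p0=3, p1=4, p2=3, p3=1, p4=4, p5=3, p6=1) → (p0=3, p1=4, p2=6, p3=1, p4=2, p5=3, p6=1)
step 2: fire T1:  (p0=3, p1=4, p2=6, p3=1, p4=2, p5=3, p6=1) → (p0=2, p1=4, p2=6, p3=2, p4=5, p5=1, p6=4)
step 3: fire T2:  (p0=2, p1=4, p2=6, p3=2, p4=5, p5=1, p6=4) → (p0=2, p1=4, p2=9, p3=2, p4=3, p5=1, p6=4)
step 4: fire T2:  (p0=2, p1=4, p2=9, p3=2, p4=3, p5=1, p6=4) → (p0=2, p1=4, p2=12, p3=2, p4=1, p5=1, p6=4)
step 5: fire T4:  (p0=2, p1=4, p2=12, p3=2, p4=1, p5=1, p6=4) → (p0=2, p1=4, p2=15, p3=2, p4=1, p5=1, p6=1)
step 6: fire T0:  (p0=2, p1=4, p2=15, p3=2, p4=1, p5=1, p6=1) → (p0=5, p1=6, p2=13, p3=2, p4=1, p5=2, p6=1)
step 7: fire T0:  (p0=5, p1=6, p2=13, p3=2, p4=1, p5=2, p6=1) → (p0=8, p1=8, p2=11, p3=2, p4=1, p5=3, p6=1)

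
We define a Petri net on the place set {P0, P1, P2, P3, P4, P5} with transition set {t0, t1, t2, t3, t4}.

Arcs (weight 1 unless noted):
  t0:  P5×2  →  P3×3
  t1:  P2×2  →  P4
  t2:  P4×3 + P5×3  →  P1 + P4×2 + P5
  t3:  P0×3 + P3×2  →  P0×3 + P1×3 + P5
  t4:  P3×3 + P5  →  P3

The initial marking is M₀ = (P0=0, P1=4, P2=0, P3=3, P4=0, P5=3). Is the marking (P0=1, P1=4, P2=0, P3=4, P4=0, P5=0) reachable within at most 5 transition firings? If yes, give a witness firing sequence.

depth 0: 1 marking
depth 1: 3 markings reached so far
depth 2: 4 markings reached so far
depth 3: 4 markings reached so far
(frontier empty at depth 3; search complete)
target is not among the 4 markings reachable within 5 steps

NO — not reachable within 5 firings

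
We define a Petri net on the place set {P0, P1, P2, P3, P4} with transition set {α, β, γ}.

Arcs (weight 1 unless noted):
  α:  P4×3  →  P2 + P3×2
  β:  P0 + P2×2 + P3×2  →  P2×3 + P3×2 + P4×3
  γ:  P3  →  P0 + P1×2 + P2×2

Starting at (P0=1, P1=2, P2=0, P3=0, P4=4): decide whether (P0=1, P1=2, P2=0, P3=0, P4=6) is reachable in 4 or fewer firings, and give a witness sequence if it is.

depth 0: 1 marking
depth 1: 2 markings reached so far
depth 2: 3 markings reached so far
depth 3: 4 markings reached so far
depth 4: 4 markings reached so far
(frontier empty at depth 4; search complete)
target is not among the 4 markings reachable within 4 steps

NO — not reachable within 4 firings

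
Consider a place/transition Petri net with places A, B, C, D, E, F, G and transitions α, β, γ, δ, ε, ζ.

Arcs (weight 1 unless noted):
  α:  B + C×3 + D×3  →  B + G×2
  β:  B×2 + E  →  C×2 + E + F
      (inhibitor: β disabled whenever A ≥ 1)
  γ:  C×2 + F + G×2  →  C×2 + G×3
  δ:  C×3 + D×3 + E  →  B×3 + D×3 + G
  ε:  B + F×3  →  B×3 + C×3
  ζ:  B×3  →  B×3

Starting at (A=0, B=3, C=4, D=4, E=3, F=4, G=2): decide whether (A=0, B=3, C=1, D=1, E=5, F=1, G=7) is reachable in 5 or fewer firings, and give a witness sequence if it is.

depth 0: 1 marking
depth 1: 6 markings reached so far
depth 2: 16 markings reached so far
depth 3: 33 markings reached so far
depth 4: 56 markings reached so far
depth 5: 84 markings reached so far
target is not among the 84 markings reachable within 5 steps

NO — not reachable within 5 firings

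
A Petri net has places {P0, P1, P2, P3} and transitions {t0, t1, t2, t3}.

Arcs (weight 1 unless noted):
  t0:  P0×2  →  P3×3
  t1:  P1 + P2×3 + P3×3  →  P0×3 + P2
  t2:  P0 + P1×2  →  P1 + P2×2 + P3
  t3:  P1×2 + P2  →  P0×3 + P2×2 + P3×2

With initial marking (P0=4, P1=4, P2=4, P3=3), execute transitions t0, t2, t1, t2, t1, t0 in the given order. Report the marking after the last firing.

step 1: fire t0:  (P0=4, P1=4, P2=4, P3=3) → (P0=2, P1=4, P2=4, P3=6)
step 2: fire t2:  (P0=2, P1=4, P2=4, P3=6) → (P0=1, P1=3, P2=6, P3=7)
step 3: fire t1:  (P0=1, P1=3, P2=6, P3=7) → (P0=4, P1=2, P2=4, P3=4)
step 4: fire t2:  (P0=4, P1=2, P2=4, P3=4) → (P0=3, P1=1, P2=6, P3=5)
step 5: fire t1:  (P0=3, P1=1, P2=6, P3=5) → (P0=6, P1=0, P2=4, P3=2)
step 6: fire t0:  (P0=6, P1=0, P2=4, P3=2) → (P0=4, P1=0, P2=4, P3=5)

(P0=4, P1=0, P2=4, P3=5)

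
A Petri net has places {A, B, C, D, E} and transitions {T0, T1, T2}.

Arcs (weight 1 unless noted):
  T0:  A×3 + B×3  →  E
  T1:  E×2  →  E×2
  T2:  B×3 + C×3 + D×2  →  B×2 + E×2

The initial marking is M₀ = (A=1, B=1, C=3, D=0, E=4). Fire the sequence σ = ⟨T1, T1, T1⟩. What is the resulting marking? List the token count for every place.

step 1: fire T1:  (A=1, B=1, C=3, D=0, E=4) → (A=1, B=1, C=3, D=0, E=4)
step 2: fire T1:  (A=1, B=1, C=3, D=0, E=4) → (A=1, B=1, C=3, D=0, E=4)
step 3: fire T1:  (A=1, B=1, C=3, D=0, E=4) → (A=1, B=1, C=3, D=0, E=4)

(A=1, B=1, C=3, D=0, E=4)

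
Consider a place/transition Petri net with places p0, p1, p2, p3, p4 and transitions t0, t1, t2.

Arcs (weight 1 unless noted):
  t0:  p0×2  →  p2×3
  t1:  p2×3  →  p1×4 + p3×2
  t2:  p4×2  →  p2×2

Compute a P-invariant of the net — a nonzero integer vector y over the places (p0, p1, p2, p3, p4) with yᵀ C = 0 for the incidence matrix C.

y = (p0:0, p1:1, p2:0, p3:-2, p4:0)

Incidence matrix C (rows=places, cols=transitions):
       t0   t1   t2
   p0  -2    0    0
   p1   0    4    0
   p2   3   -3    2
   p3   0    2    0
   p4   0    0   -2

Candidate y = [0, 1, 0, -2, 0]; check y·C column-wise:
  col t0: 0·-2 + 1·0 + 0·3 + -2·0 = 0
  col t1: 1·4 + 0·-3 + -2·2 = 0
  col t2: 1·0 + 0·2 + -2·0 + 0·-2 = 0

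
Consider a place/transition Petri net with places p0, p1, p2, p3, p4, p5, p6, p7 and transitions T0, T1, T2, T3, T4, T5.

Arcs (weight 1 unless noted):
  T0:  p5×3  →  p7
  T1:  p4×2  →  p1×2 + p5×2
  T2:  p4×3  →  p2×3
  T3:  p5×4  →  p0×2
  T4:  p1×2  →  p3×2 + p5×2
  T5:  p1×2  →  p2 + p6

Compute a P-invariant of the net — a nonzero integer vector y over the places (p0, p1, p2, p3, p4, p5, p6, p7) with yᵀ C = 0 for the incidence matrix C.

Incidence matrix C (rows=places, cols=transitions):
       T0   T1   T2   T3   T4   T5
   p0   0    0    0    2    0    0
   p1   0    2    0    0   -2   -2
   p2   0    0    3    0    0    1
   p3   0    0    0    0    2    0
   p4   0   -2   -3    0    0    0
   p5  -3    2    0   -4    2    0
   p6   0    0    0    0    0    1
   p7   1    0    0    0    0    0

Candidate y = [0, 1, 1, 1, 1, 0, 1, 0]; check y·C column-wise:
  col T0: 1·0 + 1·0 + 1·0 + 1·0 + 0·-3 + 1·0 + 0·1 = 0
  col T1: 1·2 + 1·0 + 1·0 + 1·-2 + 0·2 + 1·0 = 0
  col T2: 1·0 + 1·3 + 1·0 + 1·-3 + 1·0 = 0
  col T3: 0·2 + 1·0 + 1·0 + 1·0 + 1·0 + 0·-4 + 1·0 = 0
  col T4: 1·-2 + 1·0 + 1·2 + 1·0 + 0·2 + 1·0 = 0
  col T5: 1·-2 + 1·1 + 1·0 + 1·0 + 1·1 = 0

y = (p0:0, p1:1, p2:1, p3:1, p4:1, p5:0, p6:1, p7:0)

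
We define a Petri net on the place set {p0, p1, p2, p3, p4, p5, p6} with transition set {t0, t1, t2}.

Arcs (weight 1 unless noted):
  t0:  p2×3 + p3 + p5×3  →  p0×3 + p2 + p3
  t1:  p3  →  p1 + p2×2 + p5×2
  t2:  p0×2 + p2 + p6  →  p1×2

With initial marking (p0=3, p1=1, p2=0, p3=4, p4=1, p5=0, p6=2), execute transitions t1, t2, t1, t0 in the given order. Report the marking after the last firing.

(p0=4, p1=5, p2=1, p3=2, p4=1, p5=1, p6=1)

step 1: fire t1:  (p0=3, p1=1, p2=0, p3=4, p4=1, p5=0, p6=2) → (p0=3, p1=2, p2=2, p3=3, p4=1, p5=2, p6=2)
step 2: fire t2:  (p0=3, p1=2, p2=2, p3=3, p4=1, p5=2, p6=2) → (p0=1, p1=4, p2=1, p3=3, p4=1, p5=2, p6=1)
step 3: fire t1:  (p0=1, p1=4, p2=1, p3=3, p4=1, p5=2, p6=1) → (p0=1, p1=5, p2=3, p3=2, p4=1, p5=4, p6=1)
step 4: fire t0:  (p0=1, p1=5, p2=3, p3=2, p4=1, p5=4, p6=1) → (p0=4, p1=5, p2=1, p3=2, p4=1, p5=1, p6=1)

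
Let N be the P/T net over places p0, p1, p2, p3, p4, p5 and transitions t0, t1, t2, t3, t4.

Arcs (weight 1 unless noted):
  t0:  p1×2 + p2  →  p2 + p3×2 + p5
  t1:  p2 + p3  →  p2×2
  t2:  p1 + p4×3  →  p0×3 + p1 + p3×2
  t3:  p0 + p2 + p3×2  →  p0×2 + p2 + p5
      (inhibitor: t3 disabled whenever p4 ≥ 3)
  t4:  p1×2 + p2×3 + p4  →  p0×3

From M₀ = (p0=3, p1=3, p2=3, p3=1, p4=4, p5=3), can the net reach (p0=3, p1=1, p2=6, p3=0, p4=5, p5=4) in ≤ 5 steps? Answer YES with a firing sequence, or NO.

NO — not reachable within 5 firings

depth 0: 1 marking
depth 1: 5 markings reached so far
depth 2: 11 markings reached so far
depth 3: 18 markings reached so far
depth 4: 25 markings reached so far
depth 5: 29 markings reached so far
target is not among the 29 markings reachable within 5 steps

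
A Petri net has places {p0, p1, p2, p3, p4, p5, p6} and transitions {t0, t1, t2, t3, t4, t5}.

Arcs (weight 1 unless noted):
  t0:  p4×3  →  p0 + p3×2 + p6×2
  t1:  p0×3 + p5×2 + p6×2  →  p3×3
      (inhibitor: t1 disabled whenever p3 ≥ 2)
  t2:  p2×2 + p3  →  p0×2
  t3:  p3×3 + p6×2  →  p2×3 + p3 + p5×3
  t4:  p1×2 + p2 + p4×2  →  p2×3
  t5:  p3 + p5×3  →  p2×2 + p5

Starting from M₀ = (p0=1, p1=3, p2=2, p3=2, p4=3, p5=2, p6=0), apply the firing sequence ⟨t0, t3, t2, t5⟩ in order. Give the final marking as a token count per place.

step 1: fire t0:  (p0=1, p1=3, p2=2, p3=2, p4=3, p5=2, p6=0) → (p0=2, p1=3, p2=2, p3=4, p4=0, p5=2, p6=2)
step 2: fire t3:  (p0=2, p1=3, p2=2, p3=4, p4=0, p5=2, p6=2) → (p0=2, p1=3, p2=5, p3=2, p4=0, p5=5, p6=0)
step 3: fire t2:  (p0=2, p1=3, p2=5, p3=2, p4=0, p5=5, p6=0) → (p0=4, p1=3, p2=3, p3=1, p4=0, p5=5, p6=0)
step 4: fire t5:  (p0=4, p1=3, p2=3, p3=1, p4=0, p5=5, p6=0) → (p0=4, p1=3, p2=5, p3=0, p4=0, p5=3, p6=0)

(p0=4, p1=3, p2=5, p3=0, p4=0, p5=3, p6=0)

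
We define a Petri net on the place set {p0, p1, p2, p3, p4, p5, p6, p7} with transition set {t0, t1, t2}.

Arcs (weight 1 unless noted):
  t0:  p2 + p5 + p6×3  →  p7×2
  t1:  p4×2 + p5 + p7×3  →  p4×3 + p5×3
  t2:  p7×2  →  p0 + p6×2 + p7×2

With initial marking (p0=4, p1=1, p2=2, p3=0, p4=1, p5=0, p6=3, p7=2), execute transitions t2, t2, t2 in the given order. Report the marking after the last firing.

step 1: fire t2:  (p0=4, p1=1, p2=2, p3=0, p4=1, p5=0, p6=3, p7=2) → (p0=5, p1=1, p2=2, p3=0, p4=1, p5=0, p6=5, p7=2)
step 2: fire t2:  (p0=5, p1=1, p2=2, p3=0, p4=1, p5=0, p6=5, p7=2) → (p0=6, p1=1, p2=2, p3=0, p4=1, p5=0, p6=7, p7=2)
step 3: fire t2:  (p0=6, p1=1, p2=2, p3=0, p4=1, p5=0, p6=7, p7=2) → (p0=7, p1=1, p2=2, p3=0, p4=1, p5=0, p6=9, p7=2)

(p0=7, p1=1, p2=2, p3=0, p4=1, p5=0, p6=9, p7=2)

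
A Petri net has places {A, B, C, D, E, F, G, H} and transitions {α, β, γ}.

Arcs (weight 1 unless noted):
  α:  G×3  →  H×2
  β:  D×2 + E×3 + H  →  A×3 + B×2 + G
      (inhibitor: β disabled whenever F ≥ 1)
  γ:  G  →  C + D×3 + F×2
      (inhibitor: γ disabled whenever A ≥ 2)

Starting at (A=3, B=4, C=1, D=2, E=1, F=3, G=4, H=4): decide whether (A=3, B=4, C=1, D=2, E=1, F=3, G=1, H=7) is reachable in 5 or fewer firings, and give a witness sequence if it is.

depth 0: 1 marking
depth 1: 2 markings reached so far
depth 2: 2 markings reached so far
(frontier empty at depth 2; search complete)
target is not among the 2 markings reachable within 5 steps

NO — not reachable within 5 firings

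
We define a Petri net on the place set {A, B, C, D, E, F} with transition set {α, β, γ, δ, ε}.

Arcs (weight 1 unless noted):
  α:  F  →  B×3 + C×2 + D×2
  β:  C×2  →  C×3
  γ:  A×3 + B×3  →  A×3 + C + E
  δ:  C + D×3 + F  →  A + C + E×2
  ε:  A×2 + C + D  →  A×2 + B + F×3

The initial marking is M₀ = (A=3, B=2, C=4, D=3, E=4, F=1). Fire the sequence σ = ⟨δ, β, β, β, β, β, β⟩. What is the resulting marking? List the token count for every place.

step 1: fire δ:  (A=3, B=2, C=4, D=3, E=4, F=1) → (A=4, B=2, C=4, D=0, E=6, F=0)
step 2: fire β:  (A=4, B=2, C=4, D=0, E=6, F=0) → (A=4, B=2, C=5, D=0, E=6, F=0)
step 3: fire β:  (A=4, B=2, C=5, D=0, E=6, F=0) → (A=4, B=2, C=6, D=0, E=6, F=0)
step 4: fire β:  (A=4, B=2, C=6, D=0, E=6, F=0) → (A=4, B=2, C=7, D=0, E=6, F=0)
step 5: fire β:  (A=4, B=2, C=7, D=0, E=6, F=0) → (A=4, B=2, C=8, D=0, E=6, F=0)
step 6: fire β:  (A=4, B=2, C=8, D=0, E=6, F=0) → (A=4, B=2, C=9, D=0, E=6, F=0)
step 7: fire β:  (A=4, B=2, C=9, D=0, E=6, F=0) → (A=4, B=2, C=10, D=0, E=6, F=0)

(A=4, B=2, C=10, D=0, E=6, F=0)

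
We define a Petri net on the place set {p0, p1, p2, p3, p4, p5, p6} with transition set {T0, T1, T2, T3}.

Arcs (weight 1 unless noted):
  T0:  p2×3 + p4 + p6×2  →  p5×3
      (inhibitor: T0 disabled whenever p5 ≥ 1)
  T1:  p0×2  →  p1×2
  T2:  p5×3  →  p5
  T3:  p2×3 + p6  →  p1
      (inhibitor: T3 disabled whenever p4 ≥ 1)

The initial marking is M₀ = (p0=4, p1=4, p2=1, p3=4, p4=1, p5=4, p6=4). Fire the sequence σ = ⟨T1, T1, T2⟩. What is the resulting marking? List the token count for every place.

step 1: fire T1:  (p0=4, p1=4, p2=1, p3=4, p4=1, p5=4, p6=4) → (p0=2, p1=6, p2=1, p3=4, p4=1, p5=4, p6=4)
step 2: fire T1:  (p0=2, p1=6, p2=1, p3=4, p4=1, p5=4, p6=4) → (p0=0, p1=8, p2=1, p3=4, p4=1, p5=4, p6=4)
step 3: fire T2:  (p0=0, p1=8, p2=1, p3=4, p4=1, p5=4, p6=4) → (p0=0, p1=8, p2=1, p3=4, p4=1, p5=2, p6=4)

(p0=0, p1=8, p2=1, p3=4, p4=1, p5=2, p6=4)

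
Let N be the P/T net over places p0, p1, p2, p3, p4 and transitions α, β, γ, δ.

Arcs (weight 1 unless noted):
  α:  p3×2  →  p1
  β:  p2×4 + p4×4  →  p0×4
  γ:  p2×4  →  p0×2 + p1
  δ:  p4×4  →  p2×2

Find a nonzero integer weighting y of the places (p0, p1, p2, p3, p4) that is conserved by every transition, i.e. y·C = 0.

Incidence matrix C (rows=places, cols=transitions):
        α    β    γ    δ
   p0   0    4    2    0
   p1   1    0    1    0
   p2   0   -4   -4    2
   p3  -2    0    0    0
   p4   0   -4    0   -4

Candidate y = [3, 2, 2, 1, 1]; check y·C column-wise:
  col α: 3·0 + 2·1 + 2·0 + 1·-2 + 1·0 = 0
  col β: 3·4 + 2·0 + 2·-4 + 1·0 + 1·-4 = 0
  col γ: 3·2 + 2·1 + 2·-4 + 1·0 + 1·0 = 0
  col δ: 3·0 + 2·0 + 2·2 + 1·0 + 1·-4 = 0

y = (p0:3, p1:2, p2:2, p3:1, p4:1)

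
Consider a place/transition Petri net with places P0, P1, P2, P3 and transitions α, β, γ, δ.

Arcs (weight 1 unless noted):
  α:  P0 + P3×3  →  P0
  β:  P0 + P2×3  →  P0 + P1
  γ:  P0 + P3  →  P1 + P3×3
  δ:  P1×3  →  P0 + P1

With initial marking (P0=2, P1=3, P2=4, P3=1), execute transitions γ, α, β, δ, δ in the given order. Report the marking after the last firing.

step 1: fire γ:  (P0=2, P1=3, P2=4, P3=1) → (P0=1, P1=4, P2=4, P3=3)
step 2: fire α:  (P0=1, P1=4, P2=4, P3=3) → (P0=1, P1=4, P2=4, P3=0)
step 3: fire β:  (P0=1, P1=4, P2=4, P3=0) → (P0=1, P1=5, P2=1, P3=0)
step 4: fire δ:  (P0=1, P1=5, P2=1, P3=0) → (P0=2, P1=3, P2=1, P3=0)
step 5: fire δ:  (P0=2, P1=3, P2=1, P3=0) → (P0=3, P1=1, P2=1, P3=0)

(P0=3, P1=1, P2=1, P3=0)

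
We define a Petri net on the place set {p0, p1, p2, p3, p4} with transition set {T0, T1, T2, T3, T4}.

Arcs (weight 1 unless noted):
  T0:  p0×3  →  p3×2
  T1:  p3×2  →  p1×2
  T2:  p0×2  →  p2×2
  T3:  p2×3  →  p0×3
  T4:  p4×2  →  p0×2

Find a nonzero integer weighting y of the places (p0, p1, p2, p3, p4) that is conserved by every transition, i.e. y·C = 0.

y = (p0:2, p1:3, p2:2, p3:3, p4:2)

Incidence matrix C (rows=places, cols=transitions):
       T0   T1   T2   T3   T4
   p0  -3    0   -2    3    2
   p1   0    2    0    0    0
   p2   0    0    2   -3    0
   p3   2   -2    0    0    0
   p4   0    0    0    0   -2

Candidate y = [2, 3, 2, 3, 2]; check y·C column-wise:
  col T0: 2·-3 + 3·0 + 2·0 + 3·2 + 2·0 = 0
  col T1: 2·0 + 3·2 + 2·0 + 3·-2 + 2·0 = 0
  col T2: 2·-2 + 3·0 + 2·2 + 3·0 + 2·0 = 0
  col T3: 2·3 + 3·0 + 2·-3 + 3·0 + 2·0 = 0
  col T4: 2·2 + 3·0 + 2·0 + 3·0 + 2·-2 = 0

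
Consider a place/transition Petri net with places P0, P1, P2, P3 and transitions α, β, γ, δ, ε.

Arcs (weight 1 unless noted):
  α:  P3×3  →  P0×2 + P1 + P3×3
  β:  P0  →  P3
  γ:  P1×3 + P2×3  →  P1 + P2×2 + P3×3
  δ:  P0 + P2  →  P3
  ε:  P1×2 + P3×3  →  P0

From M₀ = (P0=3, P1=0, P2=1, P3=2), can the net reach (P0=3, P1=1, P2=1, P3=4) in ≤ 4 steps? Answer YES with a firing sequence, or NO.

step 1: fire β:  (P0=3, P1=0, P2=1, P3=2) → (P0=2, P1=0, P2=1, P3=3)
step 2: fire α:  (P0=2, P1=0, P2=1, P3=3) → (P0=4, P1=1, P2=1, P3=3)
step 3: fire β:  (P0=4, P1=1, P2=1, P3=3) → (P0=3, P1=1, P2=1, P3=4)

YES — reachable via ⟨β, α, β⟩ (3 firings)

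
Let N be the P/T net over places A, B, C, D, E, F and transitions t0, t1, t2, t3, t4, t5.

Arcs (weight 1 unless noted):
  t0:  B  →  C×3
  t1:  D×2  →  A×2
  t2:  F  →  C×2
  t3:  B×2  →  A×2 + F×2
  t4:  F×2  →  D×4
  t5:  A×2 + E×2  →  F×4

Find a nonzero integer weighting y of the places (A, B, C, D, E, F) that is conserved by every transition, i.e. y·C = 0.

y = (A:1, B:3, C:1, D:1, E:3, F:2)

Incidence matrix C (rows=places, cols=transitions):
       t0   t1   t2   t3   t4   t5
    A   0    2    0    2    0   -2
    B  -1    0    0   -2    0    0
    C   3    0    2    0    0    0
    D   0   -2    0    0    4    0
    E   0    0    0    0    0   -2
    F   0    0   -1    2   -2    4

Candidate y = [1, 3, 1, 1, 3, 2]; check y·C column-wise:
  col t0: 1·0 + 3·-1 + 1·3 + 1·0 + 3·0 + 2·0 = 0
  col t1: 1·2 + 3·0 + 1·0 + 1·-2 + 3·0 + 2·0 = 0
  col t2: 1·0 + 3·0 + 1·2 + 1·0 + 3·0 + 2·-1 = 0
  col t3: 1·2 + 3·-2 + 1·0 + 1·0 + 3·0 + 2·2 = 0
  col t4: 1·0 + 3·0 + 1·0 + 1·4 + 3·0 + 2·-2 = 0
  col t5: 1·-2 + 3·0 + 1·0 + 1·0 + 3·-2 + 2·4 = 0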